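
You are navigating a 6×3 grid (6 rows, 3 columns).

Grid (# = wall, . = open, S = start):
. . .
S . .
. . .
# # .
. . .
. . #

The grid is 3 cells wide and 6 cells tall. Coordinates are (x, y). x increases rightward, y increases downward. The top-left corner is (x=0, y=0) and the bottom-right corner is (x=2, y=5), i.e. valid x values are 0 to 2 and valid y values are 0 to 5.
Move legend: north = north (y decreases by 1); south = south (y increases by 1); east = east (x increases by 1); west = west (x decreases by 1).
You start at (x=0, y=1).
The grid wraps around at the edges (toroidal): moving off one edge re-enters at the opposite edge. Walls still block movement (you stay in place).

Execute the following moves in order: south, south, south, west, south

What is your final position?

Start: (x=0, y=1)
  south (south): (x=0, y=1) -> (x=0, y=2)
  south (south): blocked, stay at (x=0, y=2)
  south (south): blocked, stay at (x=0, y=2)
  west (west): (x=0, y=2) -> (x=2, y=2)
  south (south): (x=2, y=2) -> (x=2, y=3)
Final: (x=2, y=3)

Answer: Final position: (x=2, y=3)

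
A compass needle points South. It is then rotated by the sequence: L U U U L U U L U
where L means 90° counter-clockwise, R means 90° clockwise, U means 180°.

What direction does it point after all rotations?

Answer: Final heading: West

Derivation:
Start: South
  L (left (90° counter-clockwise)) -> East
  U (U-turn (180°)) -> West
  U (U-turn (180°)) -> East
  U (U-turn (180°)) -> West
  L (left (90° counter-clockwise)) -> South
  U (U-turn (180°)) -> North
  U (U-turn (180°)) -> South
  L (left (90° counter-clockwise)) -> East
  U (U-turn (180°)) -> West
Final: West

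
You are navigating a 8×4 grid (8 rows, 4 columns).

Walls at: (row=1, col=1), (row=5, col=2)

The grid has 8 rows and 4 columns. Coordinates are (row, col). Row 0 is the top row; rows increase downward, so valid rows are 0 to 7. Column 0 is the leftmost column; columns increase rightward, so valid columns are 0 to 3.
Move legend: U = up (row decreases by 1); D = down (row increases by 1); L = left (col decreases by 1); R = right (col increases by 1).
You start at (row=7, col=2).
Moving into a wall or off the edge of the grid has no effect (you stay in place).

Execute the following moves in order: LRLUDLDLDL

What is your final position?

Answer: Final position: (row=7, col=0)

Derivation:
Start: (row=7, col=2)
  L (left): (row=7, col=2) -> (row=7, col=1)
  R (right): (row=7, col=1) -> (row=7, col=2)
  L (left): (row=7, col=2) -> (row=7, col=1)
  U (up): (row=7, col=1) -> (row=6, col=1)
  D (down): (row=6, col=1) -> (row=7, col=1)
  L (left): (row=7, col=1) -> (row=7, col=0)
  D (down): blocked, stay at (row=7, col=0)
  L (left): blocked, stay at (row=7, col=0)
  D (down): blocked, stay at (row=7, col=0)
  L (left): blocked, stay at (row=7, col=0)
Final: (row=7, col=0)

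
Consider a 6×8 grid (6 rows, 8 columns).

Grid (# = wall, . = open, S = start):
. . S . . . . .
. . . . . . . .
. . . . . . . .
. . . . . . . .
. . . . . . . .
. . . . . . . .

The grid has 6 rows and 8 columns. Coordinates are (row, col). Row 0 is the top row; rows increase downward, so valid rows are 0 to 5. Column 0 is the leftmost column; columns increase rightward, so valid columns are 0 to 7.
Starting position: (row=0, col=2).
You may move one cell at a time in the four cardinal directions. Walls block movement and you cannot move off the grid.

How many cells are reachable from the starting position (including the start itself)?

Answer: Reachable cells: 48

Derivation:
BFS flood-fill from (row=0, col=2):
  Distance 0: (row=0, col=2)
  Distance 1: (row=0, col=1), (row=0, col=3), (row=1, col=2)
  Distance 2: (row=0, col=0), (row=0, col=4), (row=1, col=1), (row=1, col=3), (row=2, col=2)
  Distance 3: (row=0, col=5), (row=1, col=0), (row=1, col=4), (row=2, col=1), (row=2, col=3), (row=3, col=2)
  Distance 4: (row=0, col=6), (row=1, col=5), (row=2, col=0), (row=2, col=4), (row=3, col=1), (row=3, col=3), (row=4, col=2)
  Distance 5: (row=0, col=7), (row=1, col=6), (row=2, col=5), (row=3, col=0), (row=3, col=4), (row=4, col=1), (row=4, col=3), (row=5, col=2)
  Distance 6: (row=1, col=7), (row=2, col=6), (row=3, col=5), (row=4, col=0), (row=4, col=4), (row=5, col=1), (row=5, col=3)
  Distance 7: (row=2, col=7), (row=3, col=6), (row=4, col=5), (row=5, col=0), (row=5, col=4)
  Distance 8: (row=3, col=7), (row=4, col=6), (row=5, col=5)
  Distance 9: (row=4, col=7), (row=5, col=6)
  Distance 10: (row=5, col=7)
Total reachable: 48 (grid has 48 open cells total)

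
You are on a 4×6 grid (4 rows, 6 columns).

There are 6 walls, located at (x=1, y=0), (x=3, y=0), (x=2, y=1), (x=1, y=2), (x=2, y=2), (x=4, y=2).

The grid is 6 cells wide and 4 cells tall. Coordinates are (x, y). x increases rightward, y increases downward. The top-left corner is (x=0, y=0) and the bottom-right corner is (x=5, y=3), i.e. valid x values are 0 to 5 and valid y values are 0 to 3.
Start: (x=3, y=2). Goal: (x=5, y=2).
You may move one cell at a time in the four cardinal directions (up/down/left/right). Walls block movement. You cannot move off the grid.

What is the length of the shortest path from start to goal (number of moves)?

Answer: Shortest path length: 4

Derivation:
BFS from (x=3, y=2) until reaching (x=5, y=2):
  Distance 0: (x=3, y=2)
  Distance 1: (x=3, y=1), (x=3, y=3)
  Distance 2: (x=4, y=1), (x=2, y=3), (x=4, y=3)
  Distance 3: (x=4, y=0), (x=5, y=1), (x=1, y=3), (x=5, y=3)
  Distance 4: (x=5, y=0), (x=5, y=2), (x=0, y=3)  <- goal reached here
One shortest path (4 moves): (x=3, y=2) -> (x=3, y=1) -> (x=4, y=1) -> (x=5, y=1) -> (x=5, y=2)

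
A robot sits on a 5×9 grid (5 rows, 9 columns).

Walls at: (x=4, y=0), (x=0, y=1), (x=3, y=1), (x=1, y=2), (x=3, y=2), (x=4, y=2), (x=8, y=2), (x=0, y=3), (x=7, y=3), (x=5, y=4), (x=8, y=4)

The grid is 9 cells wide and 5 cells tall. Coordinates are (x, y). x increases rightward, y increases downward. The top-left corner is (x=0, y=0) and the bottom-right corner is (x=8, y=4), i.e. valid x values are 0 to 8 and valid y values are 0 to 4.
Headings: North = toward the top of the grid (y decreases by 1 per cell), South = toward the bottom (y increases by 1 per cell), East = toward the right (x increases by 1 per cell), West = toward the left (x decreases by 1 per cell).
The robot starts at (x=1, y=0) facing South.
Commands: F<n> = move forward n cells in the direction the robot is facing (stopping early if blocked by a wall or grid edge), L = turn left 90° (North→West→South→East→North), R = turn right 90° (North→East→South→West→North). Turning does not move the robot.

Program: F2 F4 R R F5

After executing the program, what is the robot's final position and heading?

Answer: Final position: (x=1, y=0), facing North

Derivation:
Start: (x=1, y=0), facing South
  F2: move forward 1/2 (blocked), now at (x=1, y=1)
  F4: move forward 0/4 (blocked), now at (x=1, y=1)
  R: turn right, now facing West
  R: turn right, now facing North
  F5: move forward 1/5 (blocked), now at (x=1, y=0)
Final: (x=1, y=0), facing North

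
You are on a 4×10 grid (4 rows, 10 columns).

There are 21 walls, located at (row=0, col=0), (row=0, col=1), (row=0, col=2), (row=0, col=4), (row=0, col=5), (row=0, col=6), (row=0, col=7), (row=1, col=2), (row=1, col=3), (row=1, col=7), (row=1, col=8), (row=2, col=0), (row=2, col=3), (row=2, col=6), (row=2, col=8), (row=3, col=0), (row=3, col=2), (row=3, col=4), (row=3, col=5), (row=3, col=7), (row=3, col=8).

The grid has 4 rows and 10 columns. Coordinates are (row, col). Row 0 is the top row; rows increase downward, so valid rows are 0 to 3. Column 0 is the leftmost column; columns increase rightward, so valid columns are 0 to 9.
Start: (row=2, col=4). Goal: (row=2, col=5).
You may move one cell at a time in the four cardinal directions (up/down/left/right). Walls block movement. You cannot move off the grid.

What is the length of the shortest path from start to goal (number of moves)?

Answer: Shortest path length: 1

Derivation:
BFS from (row=2, col=4) until reaching (row=2, col=5):
  Distance 0: (row=2, col=4)
  Distance 1: (row=1, col=4), (row=2, col=5)  <- goal reached here
One shortest path (1 moves): (row=2, col=4) -> (row=2, col=5)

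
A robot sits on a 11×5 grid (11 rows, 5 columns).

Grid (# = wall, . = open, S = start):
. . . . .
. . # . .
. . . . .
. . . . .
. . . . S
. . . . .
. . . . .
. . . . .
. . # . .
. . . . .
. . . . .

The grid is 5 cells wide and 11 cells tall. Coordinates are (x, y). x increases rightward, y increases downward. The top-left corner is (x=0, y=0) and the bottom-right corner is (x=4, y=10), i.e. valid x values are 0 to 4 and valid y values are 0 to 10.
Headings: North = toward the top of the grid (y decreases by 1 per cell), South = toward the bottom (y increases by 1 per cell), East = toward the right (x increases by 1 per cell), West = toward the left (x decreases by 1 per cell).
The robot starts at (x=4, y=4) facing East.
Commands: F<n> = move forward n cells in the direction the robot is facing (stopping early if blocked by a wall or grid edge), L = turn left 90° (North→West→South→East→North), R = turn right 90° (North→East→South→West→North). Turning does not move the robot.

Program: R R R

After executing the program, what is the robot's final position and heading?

Answer: Final position: (x=4, y=4), facing North

Derivation:
Start: (x=4, y=4), facing East
  R: turn right, now facing South
  R: turn right, now facing West
  R: turn right, now facing North
Final: (x=4, y=4), facing North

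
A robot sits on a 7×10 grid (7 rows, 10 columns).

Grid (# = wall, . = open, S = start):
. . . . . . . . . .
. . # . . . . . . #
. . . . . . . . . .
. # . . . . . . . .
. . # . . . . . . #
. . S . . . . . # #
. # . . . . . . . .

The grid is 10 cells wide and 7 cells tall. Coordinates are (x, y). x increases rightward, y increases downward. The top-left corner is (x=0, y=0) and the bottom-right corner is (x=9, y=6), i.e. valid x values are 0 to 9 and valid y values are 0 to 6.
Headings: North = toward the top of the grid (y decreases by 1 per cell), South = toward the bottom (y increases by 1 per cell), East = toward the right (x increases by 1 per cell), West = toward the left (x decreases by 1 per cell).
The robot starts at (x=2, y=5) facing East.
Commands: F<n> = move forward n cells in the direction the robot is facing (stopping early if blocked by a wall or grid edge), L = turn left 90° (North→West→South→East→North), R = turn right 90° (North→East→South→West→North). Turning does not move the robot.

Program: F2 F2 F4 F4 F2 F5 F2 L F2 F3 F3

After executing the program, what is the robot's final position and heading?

Start: (x=2, y=5), facing East
  F2: move forward 2, now at (x=4, y=5)
  F2: move forward 2, now at (x=6, y=5)
  F4: move forward 1/4 (blocked), now at (x=7, y=5)
  F4: move forward 0/4 (blocked), now at (x=7, y=5)
  F2: move forward 0/2 (blocked), now at (x=7, y=5)
  F5: move forward 0/5 (blocked), now at (x=7, y=5)
  F2: move forward 0/2 (blocked), now at (x=7, y=5)
  L: turn left, now facing North
  F2: move forward 2, now at (x=7, y=3)
  F3: move forward 3, now at (x=7, y=0)
  F3: move forward 0/3 (blocked), now at (x=7, y=0)
Final: (x=7, y=0), facing North

Answer: Final position: (x=7, y=0), facing North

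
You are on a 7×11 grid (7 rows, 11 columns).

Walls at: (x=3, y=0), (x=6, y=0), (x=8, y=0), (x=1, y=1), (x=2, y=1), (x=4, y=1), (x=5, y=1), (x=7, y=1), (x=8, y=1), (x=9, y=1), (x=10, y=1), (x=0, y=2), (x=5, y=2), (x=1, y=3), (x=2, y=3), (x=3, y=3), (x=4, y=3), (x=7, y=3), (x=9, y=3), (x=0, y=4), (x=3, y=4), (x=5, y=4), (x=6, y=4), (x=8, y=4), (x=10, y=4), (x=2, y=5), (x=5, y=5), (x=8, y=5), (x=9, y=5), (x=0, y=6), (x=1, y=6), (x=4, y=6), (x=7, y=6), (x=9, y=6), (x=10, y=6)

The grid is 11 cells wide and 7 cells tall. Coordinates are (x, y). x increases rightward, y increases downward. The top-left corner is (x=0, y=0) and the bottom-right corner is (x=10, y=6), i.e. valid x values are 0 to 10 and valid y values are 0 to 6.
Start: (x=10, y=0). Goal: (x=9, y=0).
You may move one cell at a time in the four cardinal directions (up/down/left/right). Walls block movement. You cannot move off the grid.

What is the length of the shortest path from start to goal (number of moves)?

BFS from (x=10, y=0) until reaching (x=9, y=0):
  Distance 0: (x=10, y=0)
  Distance 1: (x=9, y=0)  <- goal reached here
One shortest path (1 moves): (x=10, y=0) -> (x=9, y=0)

Answer: Shortest path length: 1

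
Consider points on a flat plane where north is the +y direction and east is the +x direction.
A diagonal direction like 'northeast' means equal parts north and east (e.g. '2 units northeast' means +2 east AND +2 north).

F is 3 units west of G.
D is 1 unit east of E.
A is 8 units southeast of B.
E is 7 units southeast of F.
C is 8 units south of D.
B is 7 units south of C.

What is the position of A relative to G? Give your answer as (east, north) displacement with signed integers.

Place G at the origin (east=0, north=0).
  F is 3 units west of G: delta (east=-3, north=+0); F at (east=-3, north=0).
  E is 7 units southeast of F: delta (east=+7, north=-7); E at (east=4, north=-7).
  D is 1 unit east of E: delta (east=+1, north=+0); D at (east=5, north=-7).
  C is 8 units south of D: delta (east=+0, north=-8); C at (east=5, north=-15).
  B is 7 units south of C: delta (east=+0, north=-7); B at (east=5, north=-22).
  A is 8 units southeast of B: delta (east=+8, north=-8); A at (east=13, north=-30).
Therefore A relative to G: (east=13, north=-30).

Answer: A is at (east=13, north=-30) relative to G.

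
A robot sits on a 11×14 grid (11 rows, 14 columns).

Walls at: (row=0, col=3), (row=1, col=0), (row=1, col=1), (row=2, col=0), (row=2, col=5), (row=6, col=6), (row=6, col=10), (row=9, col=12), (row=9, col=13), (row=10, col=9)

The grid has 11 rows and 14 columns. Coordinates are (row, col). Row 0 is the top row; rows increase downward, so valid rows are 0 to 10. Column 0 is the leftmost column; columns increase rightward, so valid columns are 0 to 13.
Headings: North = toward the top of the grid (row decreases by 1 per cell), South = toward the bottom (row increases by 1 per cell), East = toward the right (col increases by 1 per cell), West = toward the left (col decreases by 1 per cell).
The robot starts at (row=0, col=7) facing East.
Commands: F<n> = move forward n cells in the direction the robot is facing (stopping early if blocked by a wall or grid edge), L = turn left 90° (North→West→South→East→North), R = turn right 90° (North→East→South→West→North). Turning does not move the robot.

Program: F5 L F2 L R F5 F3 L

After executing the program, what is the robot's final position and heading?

Start: (row=0, col=7), facing East
  F5: move forward 5, now at (row=0, col=12)
  L: turn left, now facing North
  F2: move forward 0/2 (blocked), now at (row=0, col=12)
  L: turn left, now facing West
  R: turn right, now facing North
  F5: move forward 0/5 (blocked), now at (row=0, col=12)
  F3: move forward 0/3 (blocked), now at (row=0, col=12)
  L: turn left, now facing West
Final: (row=0, col=12), facing West

Answer: Final position: (row=0, col=12), facing West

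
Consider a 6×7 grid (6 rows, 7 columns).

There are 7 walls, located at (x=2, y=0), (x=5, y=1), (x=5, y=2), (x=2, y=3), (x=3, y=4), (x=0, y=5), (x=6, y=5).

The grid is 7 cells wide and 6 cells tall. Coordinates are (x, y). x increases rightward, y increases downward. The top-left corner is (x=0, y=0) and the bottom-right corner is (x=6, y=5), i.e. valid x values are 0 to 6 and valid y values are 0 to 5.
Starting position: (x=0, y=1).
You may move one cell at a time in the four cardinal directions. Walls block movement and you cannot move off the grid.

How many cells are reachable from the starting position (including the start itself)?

Answer: Reachable cells: 35

Derivation:
BFS flood-fill from (x=0, y=1):
  Distance 0: (x=0, y=1)
  Distance 1: (x=0, y=0), (x=1, y=1), (x=0, y=2)
  Distance 2: (x=1, y=0), (x=2, y=1), (x=1, y=2), (x=0, y=3)
  Distance 3: (x=3, y=1), (x=2, y=2), (x=1, y=3), (x=0, y=4)
  Distance 4: (x=3, y=0), (x=4, y=1), (x=3, y=2), (x=1, y=4)
  Distance 5: (x=4, y=0), (x=4, y=2), (x=3, y=3), (x=2, y=4), (x=1, y=5)
  Distance 6: (x=5, y=0), (x=4, y=3), (x=2, y=5)
  Distance 7: (x=6, y=0), (x=5, y=3), (x=4, y=4), (x=3, y=5)
  Distance 8: (x=6, y=1), (x=6, y=3), (x=5, y=4), (x=4, y=5)
  Distance 9: (x=6, y=2), (x=6, y=4), (x=5, y=5)
Total reachable: 35 (grid has 35 open cells total)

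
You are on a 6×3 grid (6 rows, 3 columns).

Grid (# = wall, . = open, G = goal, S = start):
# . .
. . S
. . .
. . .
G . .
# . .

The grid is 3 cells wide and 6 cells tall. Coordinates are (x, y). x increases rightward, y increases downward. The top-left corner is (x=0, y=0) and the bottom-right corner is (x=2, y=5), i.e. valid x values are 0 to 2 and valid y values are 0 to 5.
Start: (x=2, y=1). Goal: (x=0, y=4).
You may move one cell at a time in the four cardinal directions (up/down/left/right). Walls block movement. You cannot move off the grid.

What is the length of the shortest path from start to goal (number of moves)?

BFS from (x=2, y=1) until reaching (x=0, y=4):
  Distance 0: (x=2, y=1)
  Distance 1: (x=2, y=0), (x=1, y=1), (x=2, y=2)
  Distance 2: (x=1, y=0), (x=0, y=1), (x=1, y=2), (x=2, y=3)
  Distance 3: (x=0, y=2), (x=1, y=3), (x=2, y=4)
  Distance 4: (x=0, y=3), (x=1, y=4), (x=2, y=5)
  Distance 5: (x=0, y=4), (x=1, y=5)  <- goal reached here
One shortest path (5 moves): (x=2, y=1) -> (x=1, y=1) -> (x=0, y=1) -> (x=0, y=2) -> (x=0, y=3) -> (x=0, y=4)

Answer: Shortest path length: 5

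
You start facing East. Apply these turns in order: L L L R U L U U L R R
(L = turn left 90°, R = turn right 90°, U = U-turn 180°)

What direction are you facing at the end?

Answer: Final heading: East

Derivation:
Start: East
  L (left (90° counter-clockwise)) -> North
  L (left (90° counter-clockwise)) -> West
  L (left (90° counter-clockwise)) -> South
  R (right (90° clockwise)) -> West
  U (U-turn (180°)) -> East
  L (left (90° counter-clockwise)) -> North
  U (U-turn (180°)) -> South
  U (U-turn (180°)) -> North
  L (left (90° counter-clockwise)) -> West
  R (right (90° clockwise)) -> North
  R (right (90° clockwise)) -> East
Final: East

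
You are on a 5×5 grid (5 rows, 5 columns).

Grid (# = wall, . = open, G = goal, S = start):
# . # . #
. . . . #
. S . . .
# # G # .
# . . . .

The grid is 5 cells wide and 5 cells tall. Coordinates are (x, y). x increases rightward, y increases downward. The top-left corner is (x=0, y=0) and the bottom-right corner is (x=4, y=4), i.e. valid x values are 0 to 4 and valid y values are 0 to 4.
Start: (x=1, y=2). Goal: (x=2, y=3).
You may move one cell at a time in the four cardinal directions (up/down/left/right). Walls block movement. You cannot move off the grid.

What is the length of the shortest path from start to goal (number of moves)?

BFS from (x=1, y=2) until reaching (x=2, y=3):
  Distance 0: (x=1, y=2)
  Distance 1: (x=1, y=1), (x=0, y=2), (x=2, y=2)
  Distance 2: (x=1, y=0), (x=0, y=1), (x=2, y=1), (x=3, y=2), (x=2, y=3)  <- goal reached here
One shortest path (2 moves): (x=1, y=2) -> (x=2, y=2) -> (x=2, y=3)

Answer: Shortest path length: 2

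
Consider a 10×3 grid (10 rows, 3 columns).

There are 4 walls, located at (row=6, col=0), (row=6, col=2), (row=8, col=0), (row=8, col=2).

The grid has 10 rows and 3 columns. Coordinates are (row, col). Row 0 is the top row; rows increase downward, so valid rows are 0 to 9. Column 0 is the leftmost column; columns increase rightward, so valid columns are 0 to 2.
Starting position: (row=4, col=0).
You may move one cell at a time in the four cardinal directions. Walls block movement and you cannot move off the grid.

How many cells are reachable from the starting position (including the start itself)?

BFS flood-fill from (row=4, col=0):
  Distance 0: (row=4, col=0)
  Distance 1: (row=3, col=0), (row=4, col=1), (row=5, col=0)
  Distance 2: (row=2, col=0), (row=3, col=1), (row=4, col=2), (row=5, col=1)
  Distance 3: (row=1, col=0), (row=2, col=1), (row=3, col=2), (row=5, col=2), (row=6, col=1)
  Distance 4: (row=0, col=0), (row=1, col=1), (row=2, col=2), (row=7, col=1)
  Distance 5: (row=0, col=1), (row=1, col=2), (row=7, col=0), (row=7, col=2), (row=8, col=1)
  Distance 6: (row=0, col=2), (row=9, col=1)
  Distance 7: (row=9, col=0), (row=9, col=2)
Total reachable: 26 (grid has 26 open cells total)

Answer: Reachable cells: 26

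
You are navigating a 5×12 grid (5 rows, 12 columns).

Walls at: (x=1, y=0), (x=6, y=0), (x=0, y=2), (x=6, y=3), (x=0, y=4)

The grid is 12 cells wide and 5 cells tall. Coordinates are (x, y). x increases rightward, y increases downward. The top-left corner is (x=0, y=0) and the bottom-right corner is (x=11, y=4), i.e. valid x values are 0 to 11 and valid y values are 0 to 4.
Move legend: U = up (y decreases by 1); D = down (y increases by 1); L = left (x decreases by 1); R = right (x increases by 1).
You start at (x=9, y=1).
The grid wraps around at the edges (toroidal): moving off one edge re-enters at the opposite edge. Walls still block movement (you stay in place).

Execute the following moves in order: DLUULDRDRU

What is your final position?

Answer: Final position: (x=9, y=1)

Derivation:
Start: (x=9, y=1)
  D (down): (x=9, y=1) -> (x=9, y=2)
  L (left): (x=9, y=2) -> (x=8, y=2)
  U (up): (x=8, y=2) -> (x=8, y=1)
  U (up): (x=8, y=1) -> (x=8, y=0)
  L (left): (x=8, y=0) -> (x=7, y=0)
  D (down): (x=7, y=0) -> (x=7, y=1)
  R (right): (x=7, y=1) -> (x=8, y=1)
  D (down): (x=8, y=1) -> (x=8, y=2)
  R (right): (x=8, y=2) -> (x=9, y=2)
  U (up): (x=9, y=2) -> (x=9, y=1)
Final: (x=9, y=1)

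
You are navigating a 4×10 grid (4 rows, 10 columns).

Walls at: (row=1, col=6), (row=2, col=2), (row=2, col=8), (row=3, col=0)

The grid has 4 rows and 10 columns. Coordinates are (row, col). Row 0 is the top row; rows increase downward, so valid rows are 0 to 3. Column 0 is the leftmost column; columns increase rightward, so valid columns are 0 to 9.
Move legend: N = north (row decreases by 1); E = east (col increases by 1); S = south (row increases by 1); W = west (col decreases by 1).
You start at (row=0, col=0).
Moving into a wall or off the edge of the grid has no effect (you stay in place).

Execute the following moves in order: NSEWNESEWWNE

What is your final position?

Answer: Final position: (row=0, col=1)

Derivation:
Start: (row=0, col=0)
  N (north): blocked, stay at (row=0, col=0)
  S (south): (row=0, col=0) -> (row=1, col=0)
  E (east): (row=1, col=0) -> (row=1, col=1)
  W (west): (row=1, col=1) -> (row=1, col=0)
  N (north): (row=1, col=0) -> (row=0, col=0)
  E (east): (row=0, col=0) -> (row=0, col=1)
  S (south): (row=0, col=1) -> (row=1, col=1)
  E (east): (row=1, col=1) -> (row=1, col=2)
  W (west): (row=1, col=2) -> (row=1, col=1)
  W (west): (row=1, col=1) -> (row=1, col=0)
  N (north): (row=1, col=0) -> (row=0, col=0)
  E (east): (row=0, col=0) -> (row=0, col=1)
Final: (row=0, col=1)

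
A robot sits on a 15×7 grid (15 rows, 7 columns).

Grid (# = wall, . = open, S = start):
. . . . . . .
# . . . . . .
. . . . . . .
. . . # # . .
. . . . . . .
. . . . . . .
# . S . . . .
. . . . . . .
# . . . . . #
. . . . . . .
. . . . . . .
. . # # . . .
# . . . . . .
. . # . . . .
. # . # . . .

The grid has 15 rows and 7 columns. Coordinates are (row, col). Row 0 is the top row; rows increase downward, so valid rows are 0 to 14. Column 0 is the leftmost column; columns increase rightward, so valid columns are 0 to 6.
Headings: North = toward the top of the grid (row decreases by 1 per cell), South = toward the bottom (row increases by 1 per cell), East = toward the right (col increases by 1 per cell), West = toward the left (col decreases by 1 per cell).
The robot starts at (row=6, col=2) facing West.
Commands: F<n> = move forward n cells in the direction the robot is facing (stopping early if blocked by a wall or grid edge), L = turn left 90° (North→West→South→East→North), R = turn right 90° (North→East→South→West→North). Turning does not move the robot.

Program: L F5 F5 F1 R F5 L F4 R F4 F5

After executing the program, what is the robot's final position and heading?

Answer: Final position: (row=11, col=0), facing West

Derivation:
Start: (row=6, col=2), facing West
  L: turn left, now facing South
  F5: move forward 4/5 (blocked), now at (row=10, col=2)
  F5: move forward 0/5 (blocked), now at (row=10, col=2)
  F1: move forward 0/1 (blocked), now at (row=10, col=2)
  R: turn right, now facing West
  F5: move forward 2/5 (blocked), now at (row=10, col=0)
  L: turn left, now facing South
  F4: move forward 1/4 (blocked), now at (row=11, col=0)
  R: turn right, now facing West
  F4: move forward 0/4 (blocked), now at (row=11, col=0)
  F5: move forward 0/5 (blocked), now at (row=11, col=0)
Final: (row=11, col=0), facing West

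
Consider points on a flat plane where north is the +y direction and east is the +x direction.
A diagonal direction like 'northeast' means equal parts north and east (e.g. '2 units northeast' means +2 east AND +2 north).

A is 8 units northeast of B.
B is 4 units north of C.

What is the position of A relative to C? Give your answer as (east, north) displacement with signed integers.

Place C at the origin (east=0, north=0).
  B is 4 units north of C: delta (east=+0, north=+4); B at (east=0, north=4).
  A is 8 units northeast of B: delta (east=+8, north=+8); A at (east=8, north=12).
Therefore A relative to C: (east=8, north=12).

Answer: A is at (east=8, north=12) relative to C.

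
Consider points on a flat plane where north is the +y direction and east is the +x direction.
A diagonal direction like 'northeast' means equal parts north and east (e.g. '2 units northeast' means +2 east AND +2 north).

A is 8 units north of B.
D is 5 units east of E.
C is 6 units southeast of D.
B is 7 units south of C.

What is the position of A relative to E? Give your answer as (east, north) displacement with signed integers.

Answer: A is at (east=11, north=-5) relative to E.

Derivation:
Place E at the origin (east=0, north=0).
  D is 5 units east of E: delta (east=+5, north=+0); D at (east=5, north=0).
  C is 6 units southeast of D: delta (east=+6, north=-6); C at (east=11, north=-6).
  B is 7 units south of C: delta (east=+0, north=-7); B at (east=11, north=-13).
  A is 8 units north of B: delta (east=+0, north=+8); A at (east=11, north=-5).
Therefore A relative to E: (east=11, north=-5).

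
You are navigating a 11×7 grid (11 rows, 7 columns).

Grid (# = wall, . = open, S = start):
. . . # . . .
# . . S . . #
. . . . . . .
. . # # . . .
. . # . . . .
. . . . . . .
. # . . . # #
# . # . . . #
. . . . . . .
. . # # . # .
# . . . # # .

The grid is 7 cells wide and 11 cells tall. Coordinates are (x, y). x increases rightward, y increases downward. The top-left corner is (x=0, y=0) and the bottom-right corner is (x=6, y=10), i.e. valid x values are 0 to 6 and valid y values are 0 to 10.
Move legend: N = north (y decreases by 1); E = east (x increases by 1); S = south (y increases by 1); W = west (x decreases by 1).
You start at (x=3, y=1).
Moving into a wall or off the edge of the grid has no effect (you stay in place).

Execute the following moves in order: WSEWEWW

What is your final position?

Start: (x=3, y=1)
  W (west): (x=3, y=1) -> (x=2, y=1)
  S (south): (x=2, y=1) -> (x=2, y=2)
  E (east): (x=2, y=2) -> (x=3, y=2)
  W (west): (x=3, y=2) -> (x=2, y=2)
  E (east): (x=2, y=2) -> (x=3, y=2)
  W (west): (x=3, y=2) -> (x=2, y=2)
  W (west): (x=2, y=2) -> (x=1, y=2)
Final: (x=1, y=2)

Answer: Final position: (x=1, y=2)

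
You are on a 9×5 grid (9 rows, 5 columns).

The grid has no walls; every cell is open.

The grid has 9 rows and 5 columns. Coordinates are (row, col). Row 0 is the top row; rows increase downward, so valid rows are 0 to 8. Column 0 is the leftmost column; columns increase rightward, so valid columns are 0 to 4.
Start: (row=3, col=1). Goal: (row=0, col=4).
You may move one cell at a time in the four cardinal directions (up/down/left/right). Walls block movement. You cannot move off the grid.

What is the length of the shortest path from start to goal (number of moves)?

BFS from (row=3, col=1) until reaching (row=0, col=4):
  Distance 0: (row=3, col=1)
  Distance 1: (row=2, col=1), (row=3, col=0), (row=3, col=2), (row=4, col=1)
  Distance 2: (row=1, col=1), (row=2, col=0), (row=2, col=2), (row=3, col=3), (row=4, col=0), (row=4, col=2), (row=5, col=1)
  Distance 3: (row=0, col=1), (row=1, col=0), (row=1, col=2), (row=2, col=3), (row=3, col=4), (row=4, col=3), (row=5, col=0), (row=5, col=2), (row=6, col=1)
  Distance 4: (row=0, col=0), (row=0, col=2), (row=1, col=3), (row=2, col=4), (row=4, col=4), (row=5, col=3), (row=6, col=0), (row=6, col=2), (row=7, col=1)
  Distance 5: (row=0, col=3), (row=1, col=4), (row=5, col=4), (row=6, col=3), (row=7, col=0), (row=7, col=2), (row=8, col=1)
  Distance 6: (row=0, col=4), (row=6, col=4), (row=7, col=3), (row=8, col=0), (row=8, col=2)  <- goal reached here
One shortest path (6 moves): (row=3, col=1) -> (row=3, col=2) -> (row=3, col=3) -> (row=3, col=4) -> (row=2, col=4) -> (row=1, col=4) -> (row=0, col=4)

Answer: Shortest path length: 6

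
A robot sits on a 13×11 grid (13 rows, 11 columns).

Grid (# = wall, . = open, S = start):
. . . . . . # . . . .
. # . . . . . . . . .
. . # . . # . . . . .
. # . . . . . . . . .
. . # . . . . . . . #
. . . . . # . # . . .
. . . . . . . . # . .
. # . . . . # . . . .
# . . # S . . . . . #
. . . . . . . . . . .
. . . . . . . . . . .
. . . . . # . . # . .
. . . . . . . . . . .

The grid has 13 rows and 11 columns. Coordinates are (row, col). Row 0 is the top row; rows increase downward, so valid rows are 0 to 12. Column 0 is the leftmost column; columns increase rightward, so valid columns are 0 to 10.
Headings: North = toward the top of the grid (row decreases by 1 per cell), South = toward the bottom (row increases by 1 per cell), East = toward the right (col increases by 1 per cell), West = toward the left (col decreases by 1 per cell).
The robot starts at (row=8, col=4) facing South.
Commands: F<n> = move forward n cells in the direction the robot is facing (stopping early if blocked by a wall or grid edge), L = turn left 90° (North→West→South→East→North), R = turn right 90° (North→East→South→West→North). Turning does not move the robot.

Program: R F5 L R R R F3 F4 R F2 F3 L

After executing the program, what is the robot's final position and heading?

Start: (row=8, col=4), facing South
  R: turn right, now facing West
  F5: move forward 0/5 (blocked), now at (row=8, col=4)
  L: turn left, now facing South
  R: turn right, now facing West
  R: turn right, now facing North
  R: turn right, now facing East
  F3: move forward 3, now at (row=8, col=7)
  F4: move forward 2/4 (blocked), now at (row=8, col=9)
  R: turn right, now facing South
  F2: move forward 2, now at (row=10, col=9)
  F3: move forward 2/3 (blocked), now at (row=12, col=9)
  L: turn left, now facing East
Final: (row=12, col=9), facing East

Answer: Final position: (row=12, col=9), facing East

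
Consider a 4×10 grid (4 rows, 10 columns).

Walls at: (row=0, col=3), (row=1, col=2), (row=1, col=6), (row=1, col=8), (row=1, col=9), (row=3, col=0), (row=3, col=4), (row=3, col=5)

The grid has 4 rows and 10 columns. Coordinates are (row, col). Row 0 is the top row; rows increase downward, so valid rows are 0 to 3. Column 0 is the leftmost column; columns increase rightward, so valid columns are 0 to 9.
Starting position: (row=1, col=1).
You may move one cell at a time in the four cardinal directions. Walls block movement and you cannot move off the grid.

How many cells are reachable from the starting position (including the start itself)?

BFS flood-fill from (row=1, col=1):
  Distance 0: (row=1, col=1)
  Distance 1: (row=0, col=1), (row=1, col=0), (row=2, col=1)
  Distance 2: (row=0, col=0), (row=0, col=2), (row=2, col=0), (row=2, col=2), (row=3, col=1)
  Distance 3: (row=2, col=3), (row=3, col=2)
  Distance 4: (row=1, col=3), (row=2, col=4), (row=3, col=3)
  Distance 5: (row=1, col=4), (row=2, col=5)
  Distance 6: (row=0, col=4), (row=1, col=5), (row=2, col=6)
  Distance 7: (row=0, col=5), (row=2, col=7), (row=3, col=6)
  Distance 8: (row=0, col=6), (row=1, col=7), (row=2, col=8), (row=3, col=7)
  Distance 9: (row=0, col=7), (row=2, col=9), (row=3, col=8)
  Distance 10: (row=0, col=8), (row=3, col=9)
  Distance 11: (row=0, col=9)
Total reachable: 32 (grid has 32 open cells total)

Answer: Reachable cells: 32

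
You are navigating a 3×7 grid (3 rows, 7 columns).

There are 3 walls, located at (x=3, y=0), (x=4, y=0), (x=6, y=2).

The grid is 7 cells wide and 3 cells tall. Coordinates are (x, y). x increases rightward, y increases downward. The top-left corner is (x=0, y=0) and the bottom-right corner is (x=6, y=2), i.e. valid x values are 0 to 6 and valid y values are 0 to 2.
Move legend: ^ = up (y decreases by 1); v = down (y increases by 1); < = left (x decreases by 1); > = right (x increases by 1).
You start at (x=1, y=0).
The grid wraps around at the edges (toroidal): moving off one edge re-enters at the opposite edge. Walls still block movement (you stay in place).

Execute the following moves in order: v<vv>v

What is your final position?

Answer: Final position: (x=1, y=1)

Derivation:
Start: (x=1, y=0)
  v (down): (x=1, y=0) -> (x=1, y=1)
  < (left): (x=1, y=1) -> (x=0, y=1)
  v (down): (x=0, y=1) -> (x=0, y=2)
  v (down): (x=0, y=2) -> (x=0, y=0)
  > (right): (x=0, y=0) -> (x=1, y=0)
  v (down): (x=1, y=0) -> (x=1, y=1)
Final: (x=1, y=1)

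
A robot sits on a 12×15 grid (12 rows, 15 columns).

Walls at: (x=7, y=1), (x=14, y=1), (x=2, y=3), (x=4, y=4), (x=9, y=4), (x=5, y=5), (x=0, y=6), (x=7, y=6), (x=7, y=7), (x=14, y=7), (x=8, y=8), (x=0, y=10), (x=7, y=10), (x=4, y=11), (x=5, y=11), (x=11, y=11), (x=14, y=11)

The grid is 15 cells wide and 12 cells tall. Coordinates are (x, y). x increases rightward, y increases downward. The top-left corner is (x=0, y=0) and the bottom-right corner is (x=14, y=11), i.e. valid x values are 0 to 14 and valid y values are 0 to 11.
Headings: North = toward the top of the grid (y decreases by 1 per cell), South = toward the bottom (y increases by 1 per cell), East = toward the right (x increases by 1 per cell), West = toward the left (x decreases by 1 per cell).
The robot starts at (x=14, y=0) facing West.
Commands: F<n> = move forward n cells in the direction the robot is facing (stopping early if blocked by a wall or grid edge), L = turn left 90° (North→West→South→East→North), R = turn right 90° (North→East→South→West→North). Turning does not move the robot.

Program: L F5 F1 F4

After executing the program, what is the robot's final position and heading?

Start: (x=14, y=0), facing West
  L: turn left, now facing South
  F5: move forward 0/5 (blocked), now at (x=14, y=0)
  F1: move forward 0/1 (blocked), now at (x=14, y=0)
  F4: move forward 0/4 (blocked), now at (x=14, y=0)
Final: (x=14, y=0), facing South

Answer: Final position: (x=14, y=0), facing South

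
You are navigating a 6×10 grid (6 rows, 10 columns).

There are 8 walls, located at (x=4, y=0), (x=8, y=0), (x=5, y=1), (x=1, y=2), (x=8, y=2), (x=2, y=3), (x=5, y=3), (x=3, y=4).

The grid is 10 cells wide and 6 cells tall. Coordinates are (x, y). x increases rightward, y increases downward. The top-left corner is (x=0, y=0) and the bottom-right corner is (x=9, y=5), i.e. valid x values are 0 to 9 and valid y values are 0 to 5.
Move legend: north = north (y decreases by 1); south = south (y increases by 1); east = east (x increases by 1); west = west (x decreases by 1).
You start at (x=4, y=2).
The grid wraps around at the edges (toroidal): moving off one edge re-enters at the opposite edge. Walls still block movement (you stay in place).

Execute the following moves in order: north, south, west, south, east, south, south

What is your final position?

Start: (x=4, y=2)
  north (north): (x=4, y=2) -> (x=4, y=1)
  south (south): (x=4, y=1) -> (x=4, y=2)
  west (west): (x=4, y=2) -> (x=3, y=2)
  south (south): (x=3, y=2) -> (x=3, y=3)
  east (east): (x=3, y=3) -> (x=4, y=3)
  south (south): (x=4, y=3) -> (x=4, y=4)
  south (south): (x=4, y=4) -> (x=4, y=5)
Final: (x=4, y=5)

Answer: Final position: (x=4, y=5)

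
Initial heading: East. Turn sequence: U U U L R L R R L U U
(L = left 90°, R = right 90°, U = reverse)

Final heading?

Start: East
  U (U-turn (180°)) -> West
  U (U-turn (180°)) -> East
  U (U-turn (180°)) -> West
  L (left (90° counter-clockwise)) -> South
  R (right (90° clockwise)) -> West
  L (left (90° counter-clockwise)) -> South
  R (right (90° clockwise)) -> West
  R (right (90° clockwise)) -> North
  L (left (90° counter-clockwise)) -> West
  U (U-turn (180°)) -> East
  U (U-turn (180°)) -> West
Final: West

Answer: Final heading: West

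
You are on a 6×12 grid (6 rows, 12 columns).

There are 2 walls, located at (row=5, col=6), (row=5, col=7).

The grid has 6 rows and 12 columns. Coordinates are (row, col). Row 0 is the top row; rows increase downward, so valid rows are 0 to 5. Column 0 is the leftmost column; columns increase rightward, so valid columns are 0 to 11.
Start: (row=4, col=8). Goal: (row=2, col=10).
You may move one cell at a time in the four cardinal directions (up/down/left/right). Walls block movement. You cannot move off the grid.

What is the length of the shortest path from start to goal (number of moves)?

BFS from (row=4, col=8) until reaching (row=2, col=10):
  Distance 0: (row=4, col=8)
  Distance 1: (row=3, col=8), (row=4, col=7), (row=4, col=9), (row=5, col=8)
  Distance 2: (row=2, col=8), (row=3, col=7), (row=3, col=9), (row=4, col=6), (row=4, col=10), (row=5, col=9)
  Distance 3: (row=1, col=8), (row=2, col=7), (row=2, col=9), (row=3, col=6), (row=3, col=10), (row=4, col=5), (row=4, col=11), (row=5, col=10)
  Distance 4: (row=0, col=8), (row=1, col=7), (row=1, col=9), (row=2, col=6), (row=2, col=10), (row=3, col=5), (row=3, col=11), (row=4, col=4), (row=5, col=5), (row=5, col=11)  <- goal reached here
One shortest path (4 moves): (row=4, col=8) -> (row=4, col=9) -> (row=4, col=10) -> (row=3, col=10) -> (row=2, col=10)

Answer: Shortest path length: 4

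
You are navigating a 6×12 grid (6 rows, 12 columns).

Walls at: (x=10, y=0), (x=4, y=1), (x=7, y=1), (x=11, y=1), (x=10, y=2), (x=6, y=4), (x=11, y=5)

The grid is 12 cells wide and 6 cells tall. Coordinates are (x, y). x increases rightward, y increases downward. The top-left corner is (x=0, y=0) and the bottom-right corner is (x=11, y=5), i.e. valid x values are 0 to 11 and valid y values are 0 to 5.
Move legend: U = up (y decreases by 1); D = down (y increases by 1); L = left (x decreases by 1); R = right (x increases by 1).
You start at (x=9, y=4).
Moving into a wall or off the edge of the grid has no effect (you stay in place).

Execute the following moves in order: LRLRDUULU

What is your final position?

Answer: Final position: (x=8, y=2)

Derivation:
Start: (x=9, y=4)
  L (left): (x=9, y=4) -> (x=8, y=4)
  R (right): (x=8, y=4) -> (x=9, y=4)
  L (left): (x=9, y=4) -> (x=8, y=4)
  R (right): (x=8, y=4) -> (x=9, y=4)
  D (down): (x=9, y=4) -> (x=9, y=5)
  U (up): (x=9, y=5) -> (x=9, y=4)
  U (up): (x=9, y=4) -> (x=9, y=3)
  L (left): (x=9, y=3) -> (x=8, y=3)
  U (up): (x=8, y=3) -> (x=8, y=2)
Final: (x=8, y=2)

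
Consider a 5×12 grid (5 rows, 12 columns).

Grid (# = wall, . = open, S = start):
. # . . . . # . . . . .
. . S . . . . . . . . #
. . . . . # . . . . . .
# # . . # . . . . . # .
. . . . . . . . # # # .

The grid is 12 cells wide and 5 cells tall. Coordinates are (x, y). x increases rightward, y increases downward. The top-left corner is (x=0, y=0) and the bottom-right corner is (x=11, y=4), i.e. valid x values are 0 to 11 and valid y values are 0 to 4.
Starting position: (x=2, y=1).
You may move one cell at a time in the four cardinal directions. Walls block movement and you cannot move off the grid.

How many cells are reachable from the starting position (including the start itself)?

BFS flood-fill from (x=2, y=1):
  Distance 0: (x=2, y=1)
  Distance 1: (x=2, y=0), (x=1, y=1), (x=3, y=1), (x=2, y=2)
  Distance 2: (x=3, y=0), (x=0, y=1), (x=4, y=1), (x=1, y=2), (x=3, y=2), (x=2, y=3)
  Distance 3: (x=0, y=0), (x=4, y=0), (x=5, y=1), (x=0, y=2), (x=4, y=2), (x=3, y=3), (x=2, y=4)
  Distance 4: (x=5, y=0), (x=6, y=1), (x=1, y=4), (x=3, y=4)
  Distance 5: (x=7, y=1), (x=6, y=2), (x=0, y=4), (x=4, y=4)
  Distance 6: (x=7, y=0), (x=8, y=1), (x=7, y=2), (x=6, y=3), (x=5, y=4)
  Distance 7: (x=8, y=0), (x=9, y=1), (x=8, y=2), (x=5, y=3), (x=7, y=3), (x=6, y=4)
  Distance 8: (x=9, y=0), (x=10, y=1), (x=9, y=2), (x=8, y=3), (x=7, y=4)
  Distance 9: (x=10, y=0), (x=10, y=2), (x=9, y=3)
  Distance 10: (x=11, y=0), (x=11, y=2)
  Distance 11: (x=11, y=3)
  Distance 12: (x=11, y=4)
Total reachable: 49 (grid has 49 open cells total)

Answer: Reachable cells: 49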